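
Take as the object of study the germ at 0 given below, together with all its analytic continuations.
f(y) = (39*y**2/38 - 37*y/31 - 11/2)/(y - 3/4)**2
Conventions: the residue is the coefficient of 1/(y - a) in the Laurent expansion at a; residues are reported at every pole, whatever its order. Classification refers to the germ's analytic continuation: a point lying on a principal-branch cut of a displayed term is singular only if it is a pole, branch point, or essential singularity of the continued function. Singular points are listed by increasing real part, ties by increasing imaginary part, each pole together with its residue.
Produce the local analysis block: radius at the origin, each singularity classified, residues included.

Radius of convergence at 0: 3/4.
At 3/4: a pole of order 2; residue 815/2356.

Denominator factor (y - 3/4)^2: pole of order 2 at 3/4, modulus 3/4.
The radius of convergence is the smallest modulus among the singular points: 3/4.
At the order-2 pole 3/4 set g(y) = (y - (3/4))^2*f(y) = 39*y**2/38 - 37*y/31 - 11/2.
Order-2 pole: residue = g'(a); g'(3/4) = 815/2356, so the residue is 815/2356.


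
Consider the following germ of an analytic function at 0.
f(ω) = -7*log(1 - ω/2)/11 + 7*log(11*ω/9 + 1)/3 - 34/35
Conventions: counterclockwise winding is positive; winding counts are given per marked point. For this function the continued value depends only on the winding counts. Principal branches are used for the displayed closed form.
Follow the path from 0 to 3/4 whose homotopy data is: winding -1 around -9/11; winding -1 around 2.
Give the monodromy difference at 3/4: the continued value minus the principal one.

The rational part is single-valued and drops out of the difference; each branch term changes only by its own monodromy.
(-7/11)*log(1 - ω/(2)): each positive loop around 2 adds 2*pi*i to the log, so winding -1 contributes (-7/11)*(-1)*2*pi*i = (14/11)*pi*i.
(7/3)*log(1 - ω/(-9/11)): each positive loop around -9/11 adds 2*pi*i to the log, so winding -1 contributes (7/3)*(-1)*2*pi*i = -(14/3)*pi*i.
Summing the contributions at ω = 3/4 gives -(112/33)*pi*i.

Continued minus principal equals -(112/33)*pi*i.


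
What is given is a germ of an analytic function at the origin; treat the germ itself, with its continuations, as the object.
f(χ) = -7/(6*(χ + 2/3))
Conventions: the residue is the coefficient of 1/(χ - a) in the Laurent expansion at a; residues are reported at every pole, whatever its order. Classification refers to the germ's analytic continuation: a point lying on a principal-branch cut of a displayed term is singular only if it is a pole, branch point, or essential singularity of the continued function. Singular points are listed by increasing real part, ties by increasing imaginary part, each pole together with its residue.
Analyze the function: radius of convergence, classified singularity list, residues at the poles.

Denominator factor (χ + 2/3): pole of order 1 at -2/3, modulus 2/3.
The radius of convergence is the smallest modulus among the singular points: 2/3.
At the order-1 pole -2/3 set g(χ) = (χ - (-2/3))*f(χ) = -7/6.
Simple pole: residue = g(a) at a = -2/3, which is -7/6.

Radius of convergence at 0: 2/3.
At -2/3: a pole of order 1; residue -7/6.


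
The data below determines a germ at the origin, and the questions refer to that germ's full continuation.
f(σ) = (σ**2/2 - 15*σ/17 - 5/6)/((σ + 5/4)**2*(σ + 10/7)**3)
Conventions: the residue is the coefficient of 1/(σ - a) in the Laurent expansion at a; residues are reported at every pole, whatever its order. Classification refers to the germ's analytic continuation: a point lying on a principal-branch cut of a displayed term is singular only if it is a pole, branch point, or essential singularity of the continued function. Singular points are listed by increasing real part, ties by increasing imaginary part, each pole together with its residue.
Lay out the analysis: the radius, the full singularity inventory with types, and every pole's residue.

Radius of convergence at 0: 5/4.
At -10/7: a pole of order 3; residue 7384104/2125.
At -5/4: a pole of order 2; residue -7384104/2125.

Denominator factor (σ + 5/4)^2: pole of order 2 at -5/4, modulus 5/4.
Denominator factor (σ + 10/7)^3: pole of order 3 at -10/7, modulus 10/7.
The radius of convergence is the smallest modulus among the singular points: 5/4.
At the order-3 pole -10/7 set g(σ) = (σ - (-10/7))^3*f(σ) = (σ**2/2 - 15*σ/17 - 5/6)/(σ + 5/4)**2.
Order-3 pole: residue = g''(a)/2; g''(-10/7) = 14768208/2125, so the residue is 7384104/2125.
At the order-2 pole -5/4 set g(σ) = (σ - (-5/4))^2*f(σ) = (σ**2/2 - 15*σ/17 - 5/6)/(σ + 10/7)**3.
Order-2 pole: residue = g'(a); g'(-5/4) = -7384104/2125, so the residue is -7384104/2125.
List the singular points by increasing real part (a conjugate pair: the negative imaginary part first).


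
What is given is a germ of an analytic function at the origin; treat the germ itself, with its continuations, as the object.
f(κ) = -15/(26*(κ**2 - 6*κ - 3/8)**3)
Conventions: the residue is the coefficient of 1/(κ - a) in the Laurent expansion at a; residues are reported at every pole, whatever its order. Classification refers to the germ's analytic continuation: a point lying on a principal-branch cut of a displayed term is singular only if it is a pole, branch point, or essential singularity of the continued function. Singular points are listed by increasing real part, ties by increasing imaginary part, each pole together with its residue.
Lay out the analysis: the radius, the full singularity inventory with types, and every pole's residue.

Denominator factor (κ**2 - 6*κ - 3/8)^3: discriminant 75/2, real irrational roots 3 + (5/4)*sqrt(6) and 3 - (5/4)*sqrt(6); poles of order 3, moduli 3 + (5/4)*sqrt(6) and -3 + (5/4)*sqrt(6).
The radius of convergence is the smallest modulus among the singular points: -3 + (5/4)*sqrt(6).
The factor κ**2 - 6*κ - 3/8 splits as (κ - a)(κ - a') with a = 3 - (5/4)*sqrt(6), a' = 3 + (5/4)*sqrt(6). At the order-3 pole a set g(κ) = (κ - a)^3*f(κ) = [-15/26] / (κ - a')^3.
Order-3 pole: residue = g''(a)/2; g''(3 - (5/4)*sqrt(6)) = (8/24375)*sqrt(6), so the residue is (4/24375)*sqrt(6).
The factor κ**2 - 6*κ - 3/8 splits as (κ - a)(κ - a') with a = 3 + (5/4)*sqrt(6), a' = 3 - (5/4)*sqrt(6). At the order-3 pole a set g(κ) = (κ - a)^3*f(κ) = [-15/26] / (κ - a')^3.
Order-3 pole: residue = g''(a)/2; g''(3 + (5/4)*sqrt(6)) = -(8/24375)*sqrt(6), so the residue is -(4/24375)*sqrt(6).
List the singular points by increasing real part (a conjugate pair: the negative imaginary part first).

Radius of convergence at 0: -3 + (5/4)*sqrt(6).
At 3 - (5/4)*sqrt(6): a pole of order 3; residue (4/24375)*sqrt(6).
At 3 + (5/4)*sqrt(6): a pole of order 3; residue -(4/24375)*sqrt(6).


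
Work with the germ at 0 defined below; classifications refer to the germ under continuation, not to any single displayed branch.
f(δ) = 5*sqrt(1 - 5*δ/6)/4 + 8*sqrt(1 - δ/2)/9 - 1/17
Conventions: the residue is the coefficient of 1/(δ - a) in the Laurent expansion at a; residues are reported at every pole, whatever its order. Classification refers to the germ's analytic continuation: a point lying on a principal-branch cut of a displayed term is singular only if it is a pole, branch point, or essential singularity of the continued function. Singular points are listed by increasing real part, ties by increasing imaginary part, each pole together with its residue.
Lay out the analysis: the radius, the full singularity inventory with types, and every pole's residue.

Branch term (8/9)*sqrt(1 - δ/(2)): its argument vanishes at δ = 2, a square-root branch point, modulus 2.
Branch term (5/4)*sqrt(1 - δ/(6/5)): its argument vanishes at δ = 6/5, a square-root branch point, modulus 6/5.
The radius of convergence is the smallest modulus among the singular points: 6/5.
List the singular points by increasing real part (a conjugate pair: the negative imaginary part first).

Radius of convergence at 0: 6/5.
At 6/5: an algebraic (square-root) branch point.
At 2: an algebraic (square-root) branch point.


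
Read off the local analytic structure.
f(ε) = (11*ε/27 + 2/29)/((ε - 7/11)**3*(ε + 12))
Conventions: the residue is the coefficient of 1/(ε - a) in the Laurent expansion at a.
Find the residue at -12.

At the order-1 pole -12 set g(ε) = (ε - (-12))*f(ε) = (11*ε/27 + 2/29)/(ε - 7/11)**3.
Simple pole: residue = g(a) at a = -12, which is 1674398/700946559.

The residue is 1674398/700946559.


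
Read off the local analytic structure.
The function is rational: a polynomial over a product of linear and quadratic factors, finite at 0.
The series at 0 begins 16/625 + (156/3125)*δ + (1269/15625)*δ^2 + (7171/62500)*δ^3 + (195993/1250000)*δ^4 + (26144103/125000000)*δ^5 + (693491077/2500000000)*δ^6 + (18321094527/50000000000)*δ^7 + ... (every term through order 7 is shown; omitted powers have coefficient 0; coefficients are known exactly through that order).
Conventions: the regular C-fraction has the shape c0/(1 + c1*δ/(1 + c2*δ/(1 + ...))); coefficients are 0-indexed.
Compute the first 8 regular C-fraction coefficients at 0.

The regular C-fraction coefficients are [16/625, -39/20, 21/65, -631/585, 196456/198765, 7910592/41718565, 677646675/2490518048, -945325493/2097625312].


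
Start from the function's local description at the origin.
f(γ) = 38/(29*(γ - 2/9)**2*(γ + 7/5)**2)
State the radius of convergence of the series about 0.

Denominator factor (γ + 7/5)^2: pole of order 2 at -7/5, modulus 7/5.
Denominator factor (γ - 2/9)^2: pole of order 2 at 2/9, modulus 2/9.
The radius of convergence is the smallest modulus among the singular points: 2/9.

The radius of convergence is 2/9.


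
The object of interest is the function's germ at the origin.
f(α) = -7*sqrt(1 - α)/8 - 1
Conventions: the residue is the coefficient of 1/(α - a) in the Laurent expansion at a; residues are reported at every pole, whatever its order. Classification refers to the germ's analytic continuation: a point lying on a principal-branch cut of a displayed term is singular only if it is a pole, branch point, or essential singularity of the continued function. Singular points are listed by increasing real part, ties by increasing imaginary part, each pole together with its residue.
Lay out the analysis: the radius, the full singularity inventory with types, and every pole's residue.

Branch term (-7/8)*sqrt(1 - α/(1)): its argument vanishes at α = 1, a square-root branch point, modulus 1.
The radius of convergence is the smallest modulus among the singular points: 1.

Radius of convergence at 0: 1.
At 1: an algebraic (square-root) branch point.


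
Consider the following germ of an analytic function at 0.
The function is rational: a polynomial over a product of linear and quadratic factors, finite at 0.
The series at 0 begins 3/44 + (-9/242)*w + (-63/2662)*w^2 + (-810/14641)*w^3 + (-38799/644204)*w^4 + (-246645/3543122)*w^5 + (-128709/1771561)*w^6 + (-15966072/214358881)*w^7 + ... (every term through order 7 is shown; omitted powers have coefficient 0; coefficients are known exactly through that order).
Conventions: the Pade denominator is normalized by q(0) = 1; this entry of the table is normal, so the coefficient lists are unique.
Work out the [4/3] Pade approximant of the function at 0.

Taylor coefficients needed (read off): a_0 = 3/44, a_1 = -9/242, a_2 = -63/2662, a_3 = -810/14641, a_4 = -38799/644204, a_5 = -246645/3543122, a_6 = -128709/1771561, a_7 = -15966072/214358881.
Write the denominator as Q(w) = 1 + q1*w + q2*w^2 + q3*w^3. Requiring Q*f - P = O(w^8) with deg P <= 4 kills the coefficients of w^5..w^7 in Q*f:
  w^5: a_5 + q1*a_4 + q2*a_3 + q3*a_2 = 0, i.e. -246645/3543122 + (-38799/644204)*q1 + (-810/14641)*q2 + (-63/2662)*q3 = 0.
  w^6: a_6 + q1*a_5 + q2*a_4 + q3*a_3 = 0, i.e. -128709/1771561 + (-246645/3543122)*q1 + (-38799/644204)*q2 + (-810/14641)*q3 = 0.
  w^7: a_7 + q1*a_6 + q2*a_5 + q3*a_4 = 0, i.e. -15966072/214358881 + (-128709/1771561)*q1 + (-246645/3543122)*q2 + (-38799/644204)*q3 = 0.
Solving this linear system: q1 = -604818/446545, q2 = 90016/982399, q3 = 1430712/4911995.
The numerator is Q*f truncated at degree 4: P0 = a_0 = 3/44; P1 = a_1 + q1*a_0 = -636291/4911995; P2 = a_2 + q1*a_1 + q2*a_0 = 323727/9823990; P3 = a_3 + q1*a_2 + q2*a_1 + q3*a_0 = -33489/4911995; P4 = a_4 + q1*a_3 + q2*a_2 + q3*a_1 = 33489/19647980.

The Pade approximant has numerator coefficients [3/44, -636291/4911995, 323727/9823990, -33489/4911995, 33489/19647980]; denominator coefficients [1, -604818/446545, 90016/982399, 1430712/4911995].


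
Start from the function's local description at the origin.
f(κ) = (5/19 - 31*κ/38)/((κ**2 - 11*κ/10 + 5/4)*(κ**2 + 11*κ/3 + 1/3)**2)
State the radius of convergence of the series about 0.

The radius of convergence is 11/6 - (1/6)*sqrt(109).

Denominator factor (κ**2 + 11*κ/3 + 1/3)^2: discriminant 109/9, real irrational roots -11/6 + (1/6)*sqrt(109) and -11/6 - (1/6)*sqrt(109); poles of order 2, moduli 11/6 - (1/6)*sqrt(109) and 11/6 + (1/6)*sqrt(109).
Denominator factor (κ**2 - 11*κ/10 + 5/4): discriminant -379/100, complex-conjugate roots (11/20) + ((1/20)*sqrt(379))*i and (11/20) - ((1/20)*sqrt(379))*i; poles of order 1, moduli (1/2)*sqrt(5) and (1/2)*sqrt(5).
The radius of convergence is the smallest modulus among the singular points: 11/6 - (1/6)*sqrt(109).


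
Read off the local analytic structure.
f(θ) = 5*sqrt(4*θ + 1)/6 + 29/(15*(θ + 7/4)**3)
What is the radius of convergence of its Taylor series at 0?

Denominator factor (θ + 7/4)^3: pole of order 3 at -7/4, modulus 7/4.
Branch term (5/6)*sqrt(1 - θ/(-1/4)): its argument vanishes at θ = -1/4, a square-root branch point, modulus 1/4.
The radius of convergence is the smallest modulus among the singular points: 1/4.

The radius of convergence is 1/4.


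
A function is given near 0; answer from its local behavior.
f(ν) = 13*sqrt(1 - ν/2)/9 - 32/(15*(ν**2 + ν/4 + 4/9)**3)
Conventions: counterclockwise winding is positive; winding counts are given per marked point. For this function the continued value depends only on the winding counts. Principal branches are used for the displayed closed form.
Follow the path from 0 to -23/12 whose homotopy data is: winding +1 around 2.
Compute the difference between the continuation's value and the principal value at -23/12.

The rational part is single-valued and drops out of the difference; each branch term changes only by its own monodromy.
(13/9)*sqrt(1 - ν/(2)): winding +1 is odd, the square root flips sign, contributing -2*(13/9)*sqrt(1 - (-23/12)/(2)) = -2*(13/9)*sqrt(47/24) = -(13/54)*sqrt(282).
Summing the contributions at ν = -23/12 gives -(13/54)*sqrt(282).

Continued minus principal equals -(13/54)*sqrt(282).


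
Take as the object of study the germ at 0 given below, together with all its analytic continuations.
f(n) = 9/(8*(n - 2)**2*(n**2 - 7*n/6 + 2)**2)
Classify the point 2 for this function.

The point is a pole of order 2.

The denominator factor n - 2 vanishes at 2 and appears to the power 2; the numerator there equals 9/8, nonzero, and no other factor vanishes.
Hence a pole whose order is the multiplicity, 2.


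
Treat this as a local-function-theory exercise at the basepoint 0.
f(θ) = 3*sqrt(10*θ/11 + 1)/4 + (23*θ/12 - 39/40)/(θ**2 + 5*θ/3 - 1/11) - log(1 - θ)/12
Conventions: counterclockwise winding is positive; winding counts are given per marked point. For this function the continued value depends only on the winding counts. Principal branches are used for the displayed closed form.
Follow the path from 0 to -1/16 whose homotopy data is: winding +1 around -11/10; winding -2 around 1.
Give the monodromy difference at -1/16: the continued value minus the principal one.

Continued minus principal equals (-(3/88)*sqrt(1826)) + ((1/3)*pi)*i.

The rational part is single-valued and drops out of the difference; each branch term changes only by its own monodromy.
(-1/12)*log(1 - θ/(1)): each positive loop around 1 adds 2*pi*i to the log, so winding -2 contributes (-1/12)*(-2)*2*pi*i = (1/3)*pi*i.
(3/4)*sqrt(1 - θ/(-11/10)): winding +1 is odd, the square root flips sign, contributing -2*(3/4)*sqrt(1 - (-1/16)/(-11/10)) = -2*(3/4)*sqrt(83/88) = -(3/88)*sqrt(1826).
Summing the contributions at θ = -1/16 gives (-(3/88)*sqrt(1826)) + ((1/3)*pi)*i.


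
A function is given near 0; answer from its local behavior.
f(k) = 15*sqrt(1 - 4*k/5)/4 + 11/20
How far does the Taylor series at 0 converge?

Branch term (15/4)*sqrt(1 - k/(5/4)): its argument vanishes at k = 5/4, a square-root branch point, modulus 5/4.
The radius of convergence is the smallest modulus among the singular points: 5/4.

The radius of convergence is 5/4.


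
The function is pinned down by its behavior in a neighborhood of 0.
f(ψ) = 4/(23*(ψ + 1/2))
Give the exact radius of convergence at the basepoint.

Denominator factor (ψ + 1/2): pole of order 1 at -1/2, modulus 1/2.
The radius of convergence is the smallest modulus among the singular points: 1/2.

The radius of convergence is 1/2.


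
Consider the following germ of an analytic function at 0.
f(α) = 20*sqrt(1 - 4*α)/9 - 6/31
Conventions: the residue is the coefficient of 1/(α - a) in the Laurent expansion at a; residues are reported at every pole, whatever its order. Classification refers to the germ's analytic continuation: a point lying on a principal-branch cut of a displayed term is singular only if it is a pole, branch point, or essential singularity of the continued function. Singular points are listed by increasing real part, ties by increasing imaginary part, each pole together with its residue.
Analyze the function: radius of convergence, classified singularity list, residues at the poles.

Branch term (20/9)*sqrt(1 - α/(1/4)): its argument vanishes at α = 1/4, a square-root branch point, modulus 1/4.
The radius of convergence is the smallest modulus among the singular points: 1/4.

Radius of convergence at 0: 1/4.
At 1/4: an algebraic (square-root) branch point.


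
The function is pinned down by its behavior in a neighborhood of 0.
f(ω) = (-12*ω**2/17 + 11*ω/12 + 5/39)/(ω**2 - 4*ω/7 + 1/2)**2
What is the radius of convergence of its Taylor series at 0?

Denominator factor (ω**2 - 4*ω/7 + 1/2)^2: discriminant -82/49, complex-conjugate roots (2/7) + ((1/14)*sqrt(82))*i and (2/7) - ((1/14)*sqrt(82))*i; poles of order 2, moduli (1/2)*sqrt(2) and (1/2)*sqrt(2).
The radius of convergence is the smallest modulus among the singular points: (1/2)*sqrt(2).

The radius of convergence is (1/2)*sqrt(2).


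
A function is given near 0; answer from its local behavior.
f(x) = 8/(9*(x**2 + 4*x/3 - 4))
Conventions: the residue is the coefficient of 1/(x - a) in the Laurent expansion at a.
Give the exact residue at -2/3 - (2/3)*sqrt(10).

The factor x**2 + 4*x/3 - 4 splits as (x - a)(x - a') with a = -2/3 - (2/3)*sqrt(10), a' = -2/3 + (2/3)*sqrt(10). At the order-1 pole a set g(x) = (x - a)*f(x) = [8/9] / (x - a').
Simple pole: residue = g(a) at a = -2/3 - (2/3)*sqrt(10), which is -(1/15)*sqrt(10).

The residue is -(1/15)*sqrt(10).


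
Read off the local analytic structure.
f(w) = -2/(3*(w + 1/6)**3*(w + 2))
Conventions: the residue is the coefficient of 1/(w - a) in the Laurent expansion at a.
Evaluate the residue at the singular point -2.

At the order-1 pole -2 set g(w) = (w - (-2))*f(w) = -2/(3*(w + 1/6)**3).
Simple pole: residue = g(a) at a = -2, which is 144/1331.

The residue is 144/1331.


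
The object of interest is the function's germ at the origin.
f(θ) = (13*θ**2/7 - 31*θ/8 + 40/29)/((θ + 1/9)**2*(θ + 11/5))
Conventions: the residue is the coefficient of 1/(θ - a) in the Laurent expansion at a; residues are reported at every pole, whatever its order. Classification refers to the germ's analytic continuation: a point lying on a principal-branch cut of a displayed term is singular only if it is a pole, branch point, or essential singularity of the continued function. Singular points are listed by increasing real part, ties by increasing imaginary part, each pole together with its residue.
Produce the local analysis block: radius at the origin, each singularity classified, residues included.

Radius of convergence at 0: 1/9.
At -11/5: a pole of order 1; residue 62131131/14349664.
At -1/9: a pole of order 2; residue -35481755/14349664.

Denominator factor (θ + 1/9)^2: pole of order 2 at -1/9, modulus 1/9.
Denominator factor (θ + 11/5): pole of order 1 at -11/5, modulus 11/5.
The radius of convergence is the smallest modulus among the singular points: 1/9.
At the order-1 pole -11/5 set g(θ) = (θ - (-11/5))*f(θ) = (13*θ**2/7 - 31*θ/8 + 40/29)/(θ + 1/9)**2.
Simple pole: residue = g(a) at a = -11/5, which is 62131131/14349664.
At the order-2 pole -1/9 set g(θ) = (θ - (-1/9))^2*f(θ) = (13*θ**2/7 - 31*θ/8 + 40/29)/(θ + 11/5).
Order-2 pole: residue = g'(a); g'(-1/9) = -35481755/14349664, so the residue is -35481755/14349664.
List the singular points by increasing real part (a conjugate pair: the negative imaginary part first).


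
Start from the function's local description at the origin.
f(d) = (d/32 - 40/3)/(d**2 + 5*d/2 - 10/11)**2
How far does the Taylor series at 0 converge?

The radius of convergence is -5/4 + (1/44)*sqrt(4785).

Denominator factor (d**2 + 5*d/2 - 10/11)^2: discriminant 435/44, real irrational roots -5/4 + (1/44)*sqrt(4785) and -5/4 - (1/44)*sqrt(4785); poles of order 2, moduli -5/4 + (1/44)*sqrt(4785) and 5/4 + (1/44)*sqrt(4785).
The radius of convergence is the smallest modulus among the singular points: -5/4 + (1/44)*sqrt(4785).


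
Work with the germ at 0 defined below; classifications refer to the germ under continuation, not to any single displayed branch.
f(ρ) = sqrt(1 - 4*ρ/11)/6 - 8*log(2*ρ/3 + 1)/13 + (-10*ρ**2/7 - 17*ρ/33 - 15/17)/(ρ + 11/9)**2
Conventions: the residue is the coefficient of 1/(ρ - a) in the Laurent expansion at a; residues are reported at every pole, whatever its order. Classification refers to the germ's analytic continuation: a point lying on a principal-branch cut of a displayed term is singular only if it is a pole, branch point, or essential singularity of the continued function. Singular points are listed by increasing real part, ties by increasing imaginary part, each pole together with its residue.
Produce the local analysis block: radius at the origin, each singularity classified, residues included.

Radius of convergence at 0: 11/9.
At -3/2: a logarithmic branch point.
At -11/9: a pole of order 2; residue 2063/693.
At 11/4: an algebraic (square-root) branch point.

Denominator factor (ρ + 11/9)^2: pole of order 2 at -11/9, modulus 11/9.
Branch term (1/6)*sqrt(1 - ρ/(11/4)): its argument vanishes at ρ = 11/4, a square-root branch point, modulus 11/4.
Branch term (-8/13)*log(1 - ρ/(-3/2)): its argument vanishes at ρ = -3/2, a logarithmic branch point, modulus 3/2.
The radius of convergence is the smallest modulus among the singular points: 11/9.
The branch terms are analytic at -11/9 and contribute nothing to the residue; only the rational part matters.
At the order-2 pole -11/9 set g(ρ) = (ρ - (-11/9))^2*(rational part) = -10*ρ**2/7 - 17*ρ/33 - 15/17.
Order-2 pole: residue = g'(a); g'(-11/9) = 2063/693, so the residue is 2063/693.
List the singular points by increasing real part (a conjugate pair: the negative imaginary part first).


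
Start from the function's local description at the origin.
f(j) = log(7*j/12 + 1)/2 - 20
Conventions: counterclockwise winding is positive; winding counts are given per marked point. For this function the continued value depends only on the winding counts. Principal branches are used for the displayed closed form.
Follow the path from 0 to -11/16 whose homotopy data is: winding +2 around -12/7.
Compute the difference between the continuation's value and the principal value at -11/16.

The rational part is single-valued and drops out of the difference; each branch term changes only by its own monodromy.
(1/2)*log(1 - j/(-12/7)): each positive loop around -12/7 adds 2*pi*i to the log, so winding +2 contributes (1/2)*(2)*2*pi*i = (2)*pi*i.
Summing the contributions at j = -11/16 gives (2)*pi*i.

Continued minus principal equals (2)*pi*i.


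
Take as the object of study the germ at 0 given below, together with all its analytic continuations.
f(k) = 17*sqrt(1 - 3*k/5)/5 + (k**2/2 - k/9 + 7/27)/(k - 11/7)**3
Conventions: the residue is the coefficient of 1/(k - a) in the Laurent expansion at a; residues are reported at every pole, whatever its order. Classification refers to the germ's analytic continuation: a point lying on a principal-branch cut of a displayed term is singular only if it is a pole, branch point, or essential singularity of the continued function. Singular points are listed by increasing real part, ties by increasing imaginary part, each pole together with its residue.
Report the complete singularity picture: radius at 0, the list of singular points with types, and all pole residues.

Radius of convergence at 0: 11/7.
At 11/7: a pole of order 3; residue 1/2.
At 5/3: an algebraic (square-root) branch point.

Denominator factor (k - 11/7)^3: pole of order 3 at 11/7, modulus 11/7.
Branch term (17/5)*sqrt(1 - k/(5/3)): its argument vanishes at k = 5/3, a square-root branch point, modulus 5/3.
The radius of convergence is the smallest modulus among the singular points: 11/7.
The branch term is analytic at 11/7 and contributes nothing to the residue; only the rational part matters.
At the order-3 pole 11/7 set g(k) = (k - (11/7))^3*(rational part) = k**2/2 - k/9 + 7/27.
Order-3 pole: residue = g''(a)/2; g''(11/7) = 1, so the residue is 1/2.
List the singular points by increasing real part (a conjugate pair: the negative imaginary part first).


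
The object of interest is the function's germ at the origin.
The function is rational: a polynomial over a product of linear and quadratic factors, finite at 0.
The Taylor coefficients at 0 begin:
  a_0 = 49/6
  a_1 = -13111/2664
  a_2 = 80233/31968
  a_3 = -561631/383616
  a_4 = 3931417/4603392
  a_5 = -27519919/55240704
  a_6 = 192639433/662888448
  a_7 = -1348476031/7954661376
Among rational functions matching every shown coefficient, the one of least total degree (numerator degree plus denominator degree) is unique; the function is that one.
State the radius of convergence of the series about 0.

No rational of total degree below 3 reproduces all 8 coefficients; solving the [2/1] Pade equations on them gives f(ω) = (-13*ω**2/21 - 10*ω/37 + 14)/(ω + 12/7), whose expansion matches every shown term.
Denominator factor (ω + 12/7): pole of order 1 at -12/7, modulus 12/7.
The radius of convergence is the smallest modulus among the singular points: 12/7.

The radius of convergence is 12/7.


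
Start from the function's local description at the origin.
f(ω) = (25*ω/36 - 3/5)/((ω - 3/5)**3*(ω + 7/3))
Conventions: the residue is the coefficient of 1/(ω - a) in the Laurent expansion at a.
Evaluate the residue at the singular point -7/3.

At the order-1 pole -7/3 set g(ω) = (ω - (-7/3))*f(ω) = (25*ω/36 - 3/5)/(ω - 3/5)**3.
Simple pole: residue = g(a) at a = -7/3, which is 2725/30976.

The residue is 2725/30976.


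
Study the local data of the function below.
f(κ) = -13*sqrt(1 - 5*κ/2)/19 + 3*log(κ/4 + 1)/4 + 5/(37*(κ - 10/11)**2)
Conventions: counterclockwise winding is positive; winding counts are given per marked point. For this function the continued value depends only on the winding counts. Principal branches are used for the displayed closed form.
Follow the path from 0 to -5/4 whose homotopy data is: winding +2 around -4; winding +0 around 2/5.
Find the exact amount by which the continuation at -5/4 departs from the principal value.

Continued minus principal equals (3)*pi*i.

The rational part is single-valued and drops out of the difference; each branch term changes only by its own monodromy.
(3/4)*log(1 - κ/(-4)): each positive loop around -4 adds 2*pi*i to the log, so winding +2 contributes (3/4)*(2)*2*pi*i = (3)*pi*i.
(-13/19)*sqrt(1 - κ/(2/5)): winding +0 is even, the square root returns to the same sheet, contribution 0.
Summing the contributions at κ = -5/4 gives (3)*pi*i.


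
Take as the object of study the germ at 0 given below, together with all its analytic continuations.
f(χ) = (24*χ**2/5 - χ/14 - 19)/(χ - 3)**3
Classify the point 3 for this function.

The denominator factor χ - 3 vanishes at 3 and appears to the power 3; the numerator there equals 1679/70, nonzero, and no other factor vanishes.
Hence a pole whose order is the multiplicity, 3.

The point is a pole of order 3.


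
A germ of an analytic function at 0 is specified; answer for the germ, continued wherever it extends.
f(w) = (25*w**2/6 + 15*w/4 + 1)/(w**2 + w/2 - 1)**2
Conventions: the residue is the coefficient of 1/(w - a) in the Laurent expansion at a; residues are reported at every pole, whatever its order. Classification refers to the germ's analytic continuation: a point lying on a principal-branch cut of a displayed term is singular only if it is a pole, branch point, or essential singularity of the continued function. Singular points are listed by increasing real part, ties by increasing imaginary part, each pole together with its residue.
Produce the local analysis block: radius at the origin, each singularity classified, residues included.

Radius of convergence at 0: -1/4 + (1/4)*sqrt(17).
At -1/4 - (1/4)*sqrt(17): a pole of order 2; residue -(197/867)*sqrt(17).
At -1/4 + (1/4)*sqrt(17): a pole of order 2; residue (197/867)*sqrt(17).

Denominator factor (w**2 + w/2 - 1)^2: discriminant 17/4, real irrational roots -1/4 + (1/4)*sqrt(17) and -1/4 - (1/4)*sqrt(17); poles of order 2, moduli -1/4 + (1/4)*sqrt(17) and 1/4 + (1/4)*sqrt(17).
The radius of convergence is the smallest modulus among the singular points: -1/4 + (1/4)*sqrt(17).
The factor w**2 + w/2 - 1 splits as (w - a)(w - a') with a = -1/4 - (1/4)*sqrt(17), a' = -1/4 + (1/4)*sqrt(17). At the order-2 pole a set g(w) = (w - a)^2*f(w) = [25*w**2/6 + 15*w/4 + 1] / (w - a')^2.
Order-2 pole: residue = g'(a); g'(-1/4 - (1/4)*sqrt(17)) = -(197/867)*sqrt(17), so the residue is -(197/867)*sqrt(17).
The factor w**2 + w/2 - 1 splits as (w - a)(w - a') with a = -1/4 + (1/4)*sqrt(17), a' = -1/4 - (1/4)*sqrt(17). At the order-2 pole a set g(w) = (w - a)^2*f(w) = [25*w**2/6 + 15*w/4 + 1] / (w - a')^2.
Order-2 pole: residue = g'(a); g'(-1/4 + (1/4)*sqrt(17)) = (197/867)*sqrt(17), so the residue is (197/867)*sqrt(17).
List the singular points by increasing real part (a conjugate pair: the negative imaginary part first).


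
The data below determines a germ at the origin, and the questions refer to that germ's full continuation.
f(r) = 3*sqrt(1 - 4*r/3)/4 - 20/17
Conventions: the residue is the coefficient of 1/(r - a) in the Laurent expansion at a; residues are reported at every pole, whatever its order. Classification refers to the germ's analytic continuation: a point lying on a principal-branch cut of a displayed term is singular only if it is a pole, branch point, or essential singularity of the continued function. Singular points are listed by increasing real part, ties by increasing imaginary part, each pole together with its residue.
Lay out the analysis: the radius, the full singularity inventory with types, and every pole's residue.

Branch term (3/4)*sqrt(1 - r/(3/4)): its argument vanishes at r = 3/4, a square-root branch point, modulus 3/4.
The radius of convergence is the smallest modulus among the singular points: 3/4.

Radius of convergence at 0: 3/4.
At 3/4: an algebraic (square-root) branch point.


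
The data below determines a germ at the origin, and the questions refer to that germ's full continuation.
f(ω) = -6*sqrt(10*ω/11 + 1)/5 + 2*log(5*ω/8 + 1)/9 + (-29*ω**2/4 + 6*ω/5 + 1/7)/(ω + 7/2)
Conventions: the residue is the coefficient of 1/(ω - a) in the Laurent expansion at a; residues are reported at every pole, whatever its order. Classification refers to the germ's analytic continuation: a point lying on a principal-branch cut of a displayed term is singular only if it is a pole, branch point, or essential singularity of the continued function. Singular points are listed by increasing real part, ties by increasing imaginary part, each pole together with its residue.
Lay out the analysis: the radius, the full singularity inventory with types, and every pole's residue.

Denominator factor (ω + 7/2): pole of order 1 at -7/2, modulus 7/2.
Branch term (-6/5)*sqrt(1 - ω/(-11/10)): its argument vanishes at ω = -11/10, a square-root branch point, modulus 11/10.
Branch term (2/9)*log(1 - ω/(-8/5)): its argument vanishes at ω = -8/5, a logarithmic branch point, modulus 8/5.
The radius of convergence is the smallest modulus among the singular points: 11/10.
The branch terms are analytic at -7/2 and contribute nothing to the residue; only the rational part matters.
At the order-1 pole -7/2 set g(ω) = (ω - (-7/2))*(rational part) = -29*ω**2/4 + 6*ω/5 + 1/7.
Simple pole: residue = g(a) at a = -7/2, which is -52007/560.
List the singular points by increasing real part (a conjugate pair: the negative imaginary part first).

Radius of convergence at 0: 11/10.
At -7/2: a pole of order 1; residue -52007/560.
At -8/5: a logarithmic branch point.
At -11/10: an algebraic (square-root) branch point.


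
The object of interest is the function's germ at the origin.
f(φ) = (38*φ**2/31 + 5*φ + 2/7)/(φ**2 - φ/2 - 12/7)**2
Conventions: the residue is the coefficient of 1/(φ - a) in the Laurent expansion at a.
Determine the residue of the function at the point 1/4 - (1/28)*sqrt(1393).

The residue is -(1964/1227631)*sqrt(1393).

The factor φ**2 - φ/2 - 12/7 splits as (φ - a)(φ - a') with a = 1/4 - (1/28)*sqrt(1393), a' = 1/4 + (1/28)*sqrt(1393). At the order-2 pole a set g(φ) = (φ - a)^2*f(φ) = [38*φ**2/31 + 5*φ + 2/7] / (φ - a')^2.
Order-2 pole: residue = g'(a); g'(1/4 - (1/28)*sqrt(1393)) = -(1964/1227631)*sqrt(1393), so the residue is -(1964/1227631)*sqrt(1393).


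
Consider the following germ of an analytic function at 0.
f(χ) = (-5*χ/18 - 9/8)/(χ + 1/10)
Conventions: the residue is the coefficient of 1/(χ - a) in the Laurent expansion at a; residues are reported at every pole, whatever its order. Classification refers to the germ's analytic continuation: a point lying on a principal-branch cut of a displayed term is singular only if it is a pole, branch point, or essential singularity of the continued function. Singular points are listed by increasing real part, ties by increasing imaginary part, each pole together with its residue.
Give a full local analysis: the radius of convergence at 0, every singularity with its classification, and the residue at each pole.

Denominator factor (χ + 1/10): pole of order 1 at -1/10, modulus 1/10.
The radius of convergence is the smallest modulus among the singular points: 1/10.
At the order-1 pole -1/10 set g(χ) = (χ - (-1/10))*f(χ) = -5*χ/18 - 9/8.
Simple pole: residue = g(a) at a = -1/10, which is -79/72.

Radius of convergence at 0: 1/10.
At -1/10: a pole of order 1; residue -79/72.


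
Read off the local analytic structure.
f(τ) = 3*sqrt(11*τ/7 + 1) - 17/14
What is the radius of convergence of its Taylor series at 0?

Branch term (3)*sqrt(1 - τ/(-7/11)): its argument vanishes at τ = -7/11, a square-root branch point, modulus 7/11.
The radius of convergence is the smallest modulus among the singular points: 7/11.

The radius of convergence is 7/11.


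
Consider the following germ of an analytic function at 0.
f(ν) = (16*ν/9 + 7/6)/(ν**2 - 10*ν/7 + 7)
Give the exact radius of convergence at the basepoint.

Denominator factor (ν**2 - 10*ν/7 + 7): discriminant -1272/49, complex-conjugate roots (5/7) + ((1/7)*sqrt(318))*i and (5/7) - ((1/7)*sqrt(318))*i; poles of order 1, moduli sqrt(7) and sqrt(7).
The radius of convergence is the smallest modulus among the singular points: sqrt(7).

The radius of convergence is sqrt(7).


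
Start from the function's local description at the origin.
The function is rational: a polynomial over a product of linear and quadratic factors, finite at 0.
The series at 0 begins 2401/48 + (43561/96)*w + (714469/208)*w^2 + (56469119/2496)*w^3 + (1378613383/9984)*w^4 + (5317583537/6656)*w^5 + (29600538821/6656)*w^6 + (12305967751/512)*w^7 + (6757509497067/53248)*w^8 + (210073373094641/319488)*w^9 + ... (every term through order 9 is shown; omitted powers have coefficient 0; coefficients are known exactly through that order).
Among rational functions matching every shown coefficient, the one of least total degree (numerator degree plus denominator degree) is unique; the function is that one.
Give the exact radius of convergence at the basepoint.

The radius of convergence is -1/2 + (1/14)*sqrt(105).

No rational of total degree below 8 reproduces all 10 coefficients; solving the [2/6] Pade equations on them gives f(w) = (5*w**2/13 + 5*w/3 - 7/6)/(w**2 + w - 2/7)**3, whose expansion matches every shown term.
Denominator factor (w**2 + w - 2/7)^3: discriminant 15/7, real irrational roots -1/2 + (1/14)*sqrt(105) and -1/2 - (1/14)*sqrt(105); poles of order 3, moduli -1/2 + (1/14)*sqrt(105) and 1/2 + (1/14)*sqrt(105).
The radius of convergence is the smallest modulus among the singular points: -1/2 + (1/14)*sqrt(105).


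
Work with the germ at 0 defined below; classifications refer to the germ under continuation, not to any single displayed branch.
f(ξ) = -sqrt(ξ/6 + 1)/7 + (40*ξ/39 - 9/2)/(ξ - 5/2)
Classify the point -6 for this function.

The term (-1/7)*sqrt(1 - ξ/(-6)) has argument 1 - -6/(-6) = 0 at -6: a square-root (algebraic, two-sheeted) branch point; the remaining terms are analytic or single-valued there.

The point is an algebraic (square-root) branch point.


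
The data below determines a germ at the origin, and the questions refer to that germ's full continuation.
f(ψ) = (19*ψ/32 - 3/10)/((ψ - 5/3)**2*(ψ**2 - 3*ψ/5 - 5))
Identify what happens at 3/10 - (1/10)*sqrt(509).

The point is a pole of order 1.

The denominator factor ψ**2 - 3*ψ/5 - 5 vanishes at 3/10 - (1/10)*sqrt(509) and appears to the power 1; the numerator there equals -39/320 - (19/320)*sqrt(509), nonzero, and no other factor vanishes.
Hence a pole whose order is the multiplicity, 1.


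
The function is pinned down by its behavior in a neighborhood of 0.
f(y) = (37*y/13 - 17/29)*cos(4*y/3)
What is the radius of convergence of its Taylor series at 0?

The radius of convergence is infinite.

The factor cos(4*y/3) is entire and contributes no finite singular point.
The polynomial part has no poles.
No finite singular points: the Taylor series at 0 converges everywhere.


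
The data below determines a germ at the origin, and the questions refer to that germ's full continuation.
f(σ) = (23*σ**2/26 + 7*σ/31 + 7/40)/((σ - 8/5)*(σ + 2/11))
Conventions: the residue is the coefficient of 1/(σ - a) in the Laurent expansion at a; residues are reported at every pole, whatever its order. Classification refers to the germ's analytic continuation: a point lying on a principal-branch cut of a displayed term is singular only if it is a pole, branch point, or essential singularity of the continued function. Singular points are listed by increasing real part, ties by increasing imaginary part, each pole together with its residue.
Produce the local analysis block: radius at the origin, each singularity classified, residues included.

Radius of convergence at 0: 2/11.
At -2/11: a pole of order 1; residue -318301/3475472.
At 8/5: a pole of order 1; residue 2483283/1579760.

Denominator factor (σ + 2/11): pole of order 1 at -2/11, modulus 2/11.
Denominator factor (σ - 8/5): pole of order 1 at 8/5, modulus 8/5.
The radius of convergence is the smallest modulus among the singular points: 2/11.
At the order-1 pole -2/11 set g(σ) = (σ - (-2/11))*f(σ) = (23*σ**2/26 + 7*σ/31 + 7/40)/(σ - 8/5).
Simple pole: residue = g(a) at a = -2/11, which is -318301/3475472.
At the order-1 pole 8/5 set g(σ) = (σ - (8/5))*f(σ) = (23*σ**2/26 + 7*σ/31 + 7/40)/(σ + 2/11).
Simple pole: residue = g(a) at a = 8/5, which is 2483283/1579760.
List the singular points by increasing real part (a conjugate pair: the negative imaginary part first).
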